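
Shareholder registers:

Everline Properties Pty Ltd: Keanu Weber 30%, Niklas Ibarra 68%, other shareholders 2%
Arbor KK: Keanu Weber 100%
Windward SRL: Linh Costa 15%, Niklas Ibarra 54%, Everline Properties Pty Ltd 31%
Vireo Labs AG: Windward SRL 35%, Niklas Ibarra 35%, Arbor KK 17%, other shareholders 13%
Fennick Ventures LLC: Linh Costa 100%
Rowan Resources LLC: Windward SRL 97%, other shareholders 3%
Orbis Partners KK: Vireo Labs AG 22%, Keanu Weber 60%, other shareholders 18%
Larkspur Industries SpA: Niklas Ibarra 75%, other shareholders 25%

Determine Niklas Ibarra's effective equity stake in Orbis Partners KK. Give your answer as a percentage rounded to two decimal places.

13.48%

Niklas reaches Orbis along 3 paths.
Via Windward → Vireo: 54% × 35% × 22% = 4.158%.
Via Everline → Windward → Vireo: 68% × 31% × 35% × 22% = 1.62316%.
Via Vireo: 35% × 22% = 7.7%.
Total: 4.158% + 1.62316% + 7.7% = 13.48116%.
Rounded: 13.48%.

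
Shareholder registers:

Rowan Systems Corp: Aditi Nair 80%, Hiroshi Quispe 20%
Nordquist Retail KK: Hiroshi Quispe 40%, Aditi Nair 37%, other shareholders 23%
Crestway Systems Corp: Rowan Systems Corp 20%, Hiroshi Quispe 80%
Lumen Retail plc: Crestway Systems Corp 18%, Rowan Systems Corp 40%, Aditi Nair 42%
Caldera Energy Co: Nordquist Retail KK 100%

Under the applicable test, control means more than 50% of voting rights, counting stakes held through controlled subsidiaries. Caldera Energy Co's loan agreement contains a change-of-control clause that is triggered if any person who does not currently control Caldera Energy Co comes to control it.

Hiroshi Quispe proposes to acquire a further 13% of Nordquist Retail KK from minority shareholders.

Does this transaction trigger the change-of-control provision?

The purchase changes only Hiroshi's holdings, so Hiroshi is the only person who could newly come to control Caldera.
Hiroshi holds 80% of Crestway, so Hiroshi controls Crestway.
Neither Hiroshi nor any entity Hiroshi controls holds any voting interest in Caldera.
So before the transaction, Hiroshi does not control Caldera.
After the purchase, Hiroshi's direct stake in Nordquist rises to 40% + 13% = 53%.
Hiroshi holds 53% of Nordquist, so Hiroshi controls Nordquist.
Nordquist holds 100% of Caldera, so Hiroshi controls Caldera.
Hiroshi did not control Caldera before and does after, so the clause is triggered.

Yes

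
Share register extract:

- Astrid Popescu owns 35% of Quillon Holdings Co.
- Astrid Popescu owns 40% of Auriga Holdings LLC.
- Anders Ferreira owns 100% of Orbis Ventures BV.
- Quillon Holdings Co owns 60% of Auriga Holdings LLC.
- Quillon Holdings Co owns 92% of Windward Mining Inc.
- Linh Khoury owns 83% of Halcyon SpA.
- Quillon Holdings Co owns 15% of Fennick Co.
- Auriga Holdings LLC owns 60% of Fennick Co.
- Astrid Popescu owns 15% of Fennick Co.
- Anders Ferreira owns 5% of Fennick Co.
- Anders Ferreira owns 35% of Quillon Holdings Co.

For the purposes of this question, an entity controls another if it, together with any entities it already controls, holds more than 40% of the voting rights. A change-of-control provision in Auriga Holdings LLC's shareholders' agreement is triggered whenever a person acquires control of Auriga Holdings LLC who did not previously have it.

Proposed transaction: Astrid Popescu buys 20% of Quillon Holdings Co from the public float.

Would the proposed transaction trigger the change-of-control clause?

The purchase changes only Astrid's holdings, so Astrid is the only person who could newly come to control Auriga.
Astrid's largest direct stake is 40% in Auriga, which does not meet the threshold, so Astrid controls no company.
In Auriga, Astrid's side holds only 40%, not > 40%.
So before the transaction, Astrid does not control Auriga.
After the purchase, Astrid's direct stake in Quillon rises to 35% + 20% = 55%.
Astrid holds 55% of Quillon, so Astrid controls Quillon.
Astrid and Quillon together hold 40% + 60% = 100% of Auriga, so Astrid controls Auriga.
Astrid did not control Auriga before and does after, so the clause is triggered.

Yes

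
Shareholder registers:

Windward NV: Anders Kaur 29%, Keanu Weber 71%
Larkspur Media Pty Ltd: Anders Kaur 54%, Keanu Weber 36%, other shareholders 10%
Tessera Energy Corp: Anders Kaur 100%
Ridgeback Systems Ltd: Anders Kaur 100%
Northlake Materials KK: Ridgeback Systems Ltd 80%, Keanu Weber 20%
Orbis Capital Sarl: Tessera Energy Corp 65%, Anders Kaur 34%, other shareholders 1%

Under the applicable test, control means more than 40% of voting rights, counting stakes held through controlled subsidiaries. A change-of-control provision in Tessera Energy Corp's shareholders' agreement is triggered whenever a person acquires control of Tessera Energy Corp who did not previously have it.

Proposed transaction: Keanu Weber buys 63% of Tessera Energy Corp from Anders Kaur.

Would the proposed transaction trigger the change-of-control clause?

Yes

The purchase adds only to Keanu's holdings (Anders's stake shrinks), so Keanu is the only person who could newly come to control Tessera.
Keanu holds 71% of Windward, so Keanu controls Windward.
Neither Keanu nor any entity Keanu controls holds any voting interest in Tessera.
So before the transaction, Keanu does not control Tessera.
After the purchase, Keanu holds 63% of Tessera directly, and Anders's stake falls to 37%.
Keanu holds 63% of Tessera, so Keanu controls Tessera.
Keanu did not control Tessera before and does after, so the clause is triggered.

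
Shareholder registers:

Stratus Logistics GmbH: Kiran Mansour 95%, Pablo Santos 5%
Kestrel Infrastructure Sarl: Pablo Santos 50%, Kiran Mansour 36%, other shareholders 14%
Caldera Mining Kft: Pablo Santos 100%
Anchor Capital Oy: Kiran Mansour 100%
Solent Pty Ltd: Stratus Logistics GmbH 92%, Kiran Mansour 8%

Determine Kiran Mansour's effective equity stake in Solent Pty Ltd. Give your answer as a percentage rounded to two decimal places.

Kiran reaches Solent along 2 paths.
Via Stratus: 95% × 92% = 87.4%.
Direct stake: 8% = 8%.
Total: 87.4% + 8% = 95.4%.
Rounded: 95.40%.

95.40%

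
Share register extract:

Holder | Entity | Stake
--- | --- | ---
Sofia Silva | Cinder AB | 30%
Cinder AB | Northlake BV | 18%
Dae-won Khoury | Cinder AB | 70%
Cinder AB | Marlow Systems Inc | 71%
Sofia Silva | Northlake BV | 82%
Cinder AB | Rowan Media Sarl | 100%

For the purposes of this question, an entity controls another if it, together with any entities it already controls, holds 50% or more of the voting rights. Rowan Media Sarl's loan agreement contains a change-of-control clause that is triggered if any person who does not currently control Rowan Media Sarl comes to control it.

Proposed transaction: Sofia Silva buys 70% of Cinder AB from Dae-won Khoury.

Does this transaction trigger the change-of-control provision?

Yes

The purchase adds only to Sofia's holdings (Dae-won's stake shrinks), so Sofia is the only person who could newly come to control Rowan.
Sofia holds 82% of Northlake, so Sofia controls Northlake.
Neither Sofia nor any entity Sofia controls holds any voting interest in Rowan.
So before the transaction, Sofia does not control Rowan.
After the purchase, Sofia's direct stake in Cinder rises to 30% + 70% = 100%, and Dae-won's stake falls to 0%.
Sofia holds 100% of Cinder, so Sofia controls Cinder.
Cinder holds 100% of Rowan, so Sofia controls Rowan.
Sofia did not control Rowan before and does after, so the clause is triggered.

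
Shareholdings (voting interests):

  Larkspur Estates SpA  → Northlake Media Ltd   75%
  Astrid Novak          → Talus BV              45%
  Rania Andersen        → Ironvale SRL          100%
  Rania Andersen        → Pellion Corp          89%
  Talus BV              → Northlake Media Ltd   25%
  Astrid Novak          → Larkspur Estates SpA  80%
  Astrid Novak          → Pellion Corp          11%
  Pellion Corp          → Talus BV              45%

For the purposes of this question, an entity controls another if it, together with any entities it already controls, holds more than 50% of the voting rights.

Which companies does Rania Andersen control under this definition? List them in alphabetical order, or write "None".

Ironvale SRL, Pellion Corp

Rania holds 89% of Pellion, so Rania controls Pellion.
Rania holds 100% of Ironvale, so Rania controls Ironvale.
No other company's threshold is met.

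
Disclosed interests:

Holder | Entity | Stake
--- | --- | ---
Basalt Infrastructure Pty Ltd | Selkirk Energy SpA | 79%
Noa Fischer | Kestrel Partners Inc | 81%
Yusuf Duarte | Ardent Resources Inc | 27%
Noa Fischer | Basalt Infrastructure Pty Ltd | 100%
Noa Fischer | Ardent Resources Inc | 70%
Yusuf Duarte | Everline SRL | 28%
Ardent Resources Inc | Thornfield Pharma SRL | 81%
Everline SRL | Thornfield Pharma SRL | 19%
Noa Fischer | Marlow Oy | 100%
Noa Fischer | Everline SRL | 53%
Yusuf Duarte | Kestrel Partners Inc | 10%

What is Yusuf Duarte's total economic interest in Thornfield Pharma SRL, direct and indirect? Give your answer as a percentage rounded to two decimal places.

Yusuf reaches Thornfield along 2 paths.
Via Ardent: 27% × 81% = 21.87%.
Via Everline: 28% × 19% = 5.32%.
Total: 21.87% + 5.32% = 27.19%.

27.19%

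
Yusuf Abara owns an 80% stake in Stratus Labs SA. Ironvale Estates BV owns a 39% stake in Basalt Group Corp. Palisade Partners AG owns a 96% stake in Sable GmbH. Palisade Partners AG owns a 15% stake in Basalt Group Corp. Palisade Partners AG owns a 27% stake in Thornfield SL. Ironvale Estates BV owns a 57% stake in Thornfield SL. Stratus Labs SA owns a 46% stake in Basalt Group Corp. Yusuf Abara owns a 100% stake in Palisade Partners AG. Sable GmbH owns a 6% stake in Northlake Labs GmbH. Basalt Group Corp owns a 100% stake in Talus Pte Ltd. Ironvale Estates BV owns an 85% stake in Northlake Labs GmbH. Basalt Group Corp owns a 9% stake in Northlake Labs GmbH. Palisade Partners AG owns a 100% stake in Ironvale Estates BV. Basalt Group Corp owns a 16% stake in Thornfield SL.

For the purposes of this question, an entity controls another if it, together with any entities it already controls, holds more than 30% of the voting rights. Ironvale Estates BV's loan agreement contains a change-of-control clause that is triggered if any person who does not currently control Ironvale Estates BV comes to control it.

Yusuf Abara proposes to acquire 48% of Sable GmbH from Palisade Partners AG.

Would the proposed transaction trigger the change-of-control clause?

The purchase adds only to Yusuf's holdings (Palisade's stake shrinks), so Yusuf is the only person who could newly come to control Ironvale.
Yusuf holds 100% of Palisade, so Yusuf controls Palisade.
Palisade holds 100% of Ironvale, so Yusuf controls Ironvale.
So Yusuf already controls Ironvale before the transaction.
After the purchase, Yusuf holds 48% of Sable directly, and Palisade's stake falls to 48%.
Yusuf controlled Ironvale already, so this is not a new person acquiring control; every other person's position is unchanged or reduced.
No new person acquires control, so the clause is not triggered.

No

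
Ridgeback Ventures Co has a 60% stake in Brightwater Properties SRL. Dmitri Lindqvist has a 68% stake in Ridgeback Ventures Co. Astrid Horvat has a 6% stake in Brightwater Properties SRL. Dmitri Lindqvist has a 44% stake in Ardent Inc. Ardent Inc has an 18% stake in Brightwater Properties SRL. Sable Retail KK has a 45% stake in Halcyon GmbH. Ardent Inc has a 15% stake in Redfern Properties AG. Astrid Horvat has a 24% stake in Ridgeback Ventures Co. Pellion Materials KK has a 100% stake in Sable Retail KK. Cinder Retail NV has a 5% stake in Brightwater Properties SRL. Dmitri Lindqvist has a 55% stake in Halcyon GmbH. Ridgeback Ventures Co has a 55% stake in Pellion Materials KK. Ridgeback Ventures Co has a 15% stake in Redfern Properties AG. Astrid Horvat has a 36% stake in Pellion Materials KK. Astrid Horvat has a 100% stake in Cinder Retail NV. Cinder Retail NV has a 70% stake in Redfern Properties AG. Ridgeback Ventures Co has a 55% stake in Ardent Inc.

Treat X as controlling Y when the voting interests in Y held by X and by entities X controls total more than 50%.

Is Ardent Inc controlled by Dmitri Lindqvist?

Yes

Dmitri holds 68% of Ridgeback, so Dmitri controls Ridgeback.
Ridgeback and Dmitri together hold 55% + 44% = 99% of Ardent, so Dmitri controls Ardent.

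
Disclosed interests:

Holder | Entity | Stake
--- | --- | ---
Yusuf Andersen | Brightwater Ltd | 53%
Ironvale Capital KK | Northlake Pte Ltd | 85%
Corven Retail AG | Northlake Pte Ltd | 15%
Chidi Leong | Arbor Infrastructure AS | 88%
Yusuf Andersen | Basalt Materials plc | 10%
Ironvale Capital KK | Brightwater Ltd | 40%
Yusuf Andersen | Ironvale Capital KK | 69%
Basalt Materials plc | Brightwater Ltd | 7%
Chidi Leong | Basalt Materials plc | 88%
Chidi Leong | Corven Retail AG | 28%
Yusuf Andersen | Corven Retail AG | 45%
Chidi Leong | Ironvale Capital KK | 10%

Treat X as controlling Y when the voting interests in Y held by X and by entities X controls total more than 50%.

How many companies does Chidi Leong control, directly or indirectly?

Chidi holds 88% of Basalt, so Chidi controls Basalt.
Chidi holds 88% of Arbor, so Chidi controls Arbor.
No other company's threshold is met.
Chidi controls 2 companies.

2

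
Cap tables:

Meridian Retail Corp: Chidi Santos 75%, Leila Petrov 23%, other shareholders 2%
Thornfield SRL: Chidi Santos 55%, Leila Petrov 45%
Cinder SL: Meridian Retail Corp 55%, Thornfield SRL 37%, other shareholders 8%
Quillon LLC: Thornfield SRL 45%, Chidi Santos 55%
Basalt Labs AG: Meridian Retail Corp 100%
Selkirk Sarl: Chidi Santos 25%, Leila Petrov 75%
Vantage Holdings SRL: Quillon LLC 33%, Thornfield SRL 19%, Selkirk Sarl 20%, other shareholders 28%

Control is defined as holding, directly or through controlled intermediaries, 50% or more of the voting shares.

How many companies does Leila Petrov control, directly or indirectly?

1

Leila holds 75% of Selkirk, so Leila controls Selkirk.
No other company's threshold is met.
Leila controls 1 company.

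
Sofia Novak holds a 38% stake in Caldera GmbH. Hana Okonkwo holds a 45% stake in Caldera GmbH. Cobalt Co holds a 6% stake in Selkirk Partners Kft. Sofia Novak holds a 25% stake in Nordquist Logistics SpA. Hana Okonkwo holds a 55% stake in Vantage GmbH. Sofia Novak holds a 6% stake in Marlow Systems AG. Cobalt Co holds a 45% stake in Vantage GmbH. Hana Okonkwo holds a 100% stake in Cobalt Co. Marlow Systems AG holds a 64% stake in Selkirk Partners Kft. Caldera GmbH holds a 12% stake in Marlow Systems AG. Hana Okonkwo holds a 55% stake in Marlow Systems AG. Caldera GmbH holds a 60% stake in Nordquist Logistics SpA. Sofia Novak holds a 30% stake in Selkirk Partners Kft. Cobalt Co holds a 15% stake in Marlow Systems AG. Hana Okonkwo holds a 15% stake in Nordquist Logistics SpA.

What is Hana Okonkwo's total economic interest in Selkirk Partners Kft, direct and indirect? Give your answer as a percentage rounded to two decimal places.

54.26%

Hana reaches Selkirk along 4 paths.
Via Cobalt → Marlow: 100% × 15% × 64% = 9.6%.
Via Marlow: 55% × 64% = 35.2%.
Via Caldera → Marlow: 45% × 12% × 64% = 3.456%.
Via Cobalt: 100% × 6% = 6%.
Total: 9.6% + 35.2% + 3.456% + 6% = 54.256%.
Rounded: 54.26%.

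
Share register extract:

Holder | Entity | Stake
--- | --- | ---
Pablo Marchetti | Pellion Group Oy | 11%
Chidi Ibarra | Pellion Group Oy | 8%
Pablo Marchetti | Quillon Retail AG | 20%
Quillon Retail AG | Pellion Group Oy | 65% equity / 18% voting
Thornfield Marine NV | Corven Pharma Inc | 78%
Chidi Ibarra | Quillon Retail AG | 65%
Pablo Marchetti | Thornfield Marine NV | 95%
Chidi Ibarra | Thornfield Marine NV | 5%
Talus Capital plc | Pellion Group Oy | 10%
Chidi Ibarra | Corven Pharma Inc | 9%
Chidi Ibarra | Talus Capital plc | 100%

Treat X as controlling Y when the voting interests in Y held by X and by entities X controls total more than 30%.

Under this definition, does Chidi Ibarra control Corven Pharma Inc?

Chidi holds 65% of Quillon, so Chidi controls Quillon.
Chidi holds 100% of Talus, so Chidi controls Talus.
Quillon and Chidi and Talus together hold 18% + 8% + 10% = 36% of Pellion, so Chidi controls Pellion.
In Corven, Chidi's side holds only 9%, not > 30%.
So Chidi does not control Corven.

No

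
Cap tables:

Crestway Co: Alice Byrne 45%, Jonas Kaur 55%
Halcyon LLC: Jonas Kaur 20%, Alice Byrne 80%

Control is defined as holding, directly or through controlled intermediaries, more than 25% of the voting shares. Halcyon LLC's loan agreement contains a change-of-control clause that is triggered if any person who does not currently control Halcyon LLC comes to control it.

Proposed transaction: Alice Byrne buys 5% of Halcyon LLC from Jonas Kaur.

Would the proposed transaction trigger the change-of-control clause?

The purchase adds only to Alice's holdings (Jonas's stake shrinks), so Alice is the only person who could newly come to control Halcyon.
Alice holds 80% of Halcyon, so Alice controls Halcyon.
So Alice already controls Halcyon before the transaction.
After the purchase, Alice's direct stake in Halcyon rises to 80% + 5% = 85%, and Jonas's stake falls to 15%.
Alice controlled Halcyon already, so this is not a new person acquiring control; every other person's position is unchanged or reduced.
No new person acquires control, so the clause is not triggered.

No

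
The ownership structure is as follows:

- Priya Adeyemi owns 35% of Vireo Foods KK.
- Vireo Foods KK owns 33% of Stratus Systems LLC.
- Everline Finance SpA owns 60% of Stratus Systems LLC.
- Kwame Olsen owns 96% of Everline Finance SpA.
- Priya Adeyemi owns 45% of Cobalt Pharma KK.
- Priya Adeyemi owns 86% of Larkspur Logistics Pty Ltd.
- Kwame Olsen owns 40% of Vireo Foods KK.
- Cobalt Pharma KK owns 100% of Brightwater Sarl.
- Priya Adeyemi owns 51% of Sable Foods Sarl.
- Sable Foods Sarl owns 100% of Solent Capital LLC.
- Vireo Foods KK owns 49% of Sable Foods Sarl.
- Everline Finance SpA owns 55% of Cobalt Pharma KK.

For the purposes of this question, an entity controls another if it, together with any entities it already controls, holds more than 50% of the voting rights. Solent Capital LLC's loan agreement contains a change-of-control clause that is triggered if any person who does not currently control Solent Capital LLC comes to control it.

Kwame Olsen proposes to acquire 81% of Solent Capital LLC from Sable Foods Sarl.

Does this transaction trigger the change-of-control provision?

The purchase adds only to Kwame's holdings (Sable's stake shrinks), so Kwame is the only person who could newly come to control Solent.
Kwame holds 96% of Everline, so Kwame controls Everline.
Everline holds 55% of Cobalt, so Kwame controls Cobalt.
Everline holds 60% of Stratus, so Kwame controls Stratus.
Cobalt holds 100% of Brightwater, so Kwame controls Brightwater.
Neither Kwame nor any entity Kwame controls holds any voting interest in Solent.
So before the transaction, Kwame does not control Solent.
After the purchase, Kwame holds 81% of Solent directly, and Sable's stake falls to 19%.
Kwame holds 81% of Solent, so Kwame controls Solent.
Kwame did not control Solent before and does after, so the clause is triggered.

Yes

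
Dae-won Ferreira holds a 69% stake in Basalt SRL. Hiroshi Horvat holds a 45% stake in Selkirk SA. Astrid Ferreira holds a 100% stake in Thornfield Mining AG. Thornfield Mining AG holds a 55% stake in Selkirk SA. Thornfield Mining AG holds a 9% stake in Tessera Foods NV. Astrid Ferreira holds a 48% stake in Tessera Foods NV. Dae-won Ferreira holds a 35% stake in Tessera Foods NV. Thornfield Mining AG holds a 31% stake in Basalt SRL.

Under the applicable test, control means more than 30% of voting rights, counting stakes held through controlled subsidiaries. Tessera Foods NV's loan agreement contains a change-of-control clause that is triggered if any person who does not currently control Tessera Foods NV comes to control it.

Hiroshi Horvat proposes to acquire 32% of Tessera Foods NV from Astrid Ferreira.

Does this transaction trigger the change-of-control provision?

Yes

The purchase adds only to Hiroshi's holdings (Astrid's stake shrinks), so Hiroshi is the only person who could newly come to control Tessera.
Hiroshi holds 45% of Selkirk, so Hiroshi controls Selkirk.
Neither Hiroshi nor any entity Hiroshi controls holds any voting interest in Tessera.
So before the transaction, Hiroshi does not control Tessera.
After the purchase, Hiroshi holds 32% of Tessera directly, and Astrid's stake falls to 16%.
Hiroshi holds 32% of Tessera, so Hiroshi controls Tessera.
Hiroshi did not control Tessera before and does after, so the clause is triggered.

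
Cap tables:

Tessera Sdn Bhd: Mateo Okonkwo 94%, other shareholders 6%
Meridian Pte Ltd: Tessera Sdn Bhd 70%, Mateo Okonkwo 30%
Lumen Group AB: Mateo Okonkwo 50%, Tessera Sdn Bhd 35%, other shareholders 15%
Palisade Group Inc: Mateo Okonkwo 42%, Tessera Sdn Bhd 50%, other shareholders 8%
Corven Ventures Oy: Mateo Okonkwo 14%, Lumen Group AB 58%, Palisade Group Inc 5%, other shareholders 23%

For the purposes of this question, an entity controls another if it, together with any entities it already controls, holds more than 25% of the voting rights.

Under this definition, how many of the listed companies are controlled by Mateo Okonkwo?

5

Mateo holds 94% of Tessera, so Mateo controls Tessera.
Tessera and Mateo together hold 70% + 30% = 100% of Meridian, so Mateo controls Meridian.
Mateo and Tessera together hold 50% + 35% = 85% of Lumen, so Mateo controls Lumen.
Mateo and Tessera together hold 42% + 50% = 92% of Palisade, so Mateo controls Palisade.
Mateo and Lumen and Palisade together hold 14% + 58% + 5% = 77% of Corven, so Mateo controls Corven.
Mateo controls 5 companies.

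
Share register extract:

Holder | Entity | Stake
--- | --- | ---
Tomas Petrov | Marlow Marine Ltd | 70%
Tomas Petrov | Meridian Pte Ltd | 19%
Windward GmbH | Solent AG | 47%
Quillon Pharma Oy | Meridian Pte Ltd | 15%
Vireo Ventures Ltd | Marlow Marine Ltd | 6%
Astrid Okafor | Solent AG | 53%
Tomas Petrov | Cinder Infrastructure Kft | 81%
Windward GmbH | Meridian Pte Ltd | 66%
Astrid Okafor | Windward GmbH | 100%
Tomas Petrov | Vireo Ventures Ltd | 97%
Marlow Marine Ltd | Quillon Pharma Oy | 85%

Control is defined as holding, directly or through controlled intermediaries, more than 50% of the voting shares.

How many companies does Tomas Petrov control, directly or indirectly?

Tomas holds 97% of Vireo, so Tomas controls Vireo.
Tomas and Vireo together hold 70% + 6% = 76% of Marlow, so Tomas controls Marlow.
Marlow holds 85% of Quillon, so Tomas controls Quillon.
Tomas holds 81% of Cinder, so Tomas controls Cinder.
No other company's threshold is met.
Tomas controls 4 companies.

4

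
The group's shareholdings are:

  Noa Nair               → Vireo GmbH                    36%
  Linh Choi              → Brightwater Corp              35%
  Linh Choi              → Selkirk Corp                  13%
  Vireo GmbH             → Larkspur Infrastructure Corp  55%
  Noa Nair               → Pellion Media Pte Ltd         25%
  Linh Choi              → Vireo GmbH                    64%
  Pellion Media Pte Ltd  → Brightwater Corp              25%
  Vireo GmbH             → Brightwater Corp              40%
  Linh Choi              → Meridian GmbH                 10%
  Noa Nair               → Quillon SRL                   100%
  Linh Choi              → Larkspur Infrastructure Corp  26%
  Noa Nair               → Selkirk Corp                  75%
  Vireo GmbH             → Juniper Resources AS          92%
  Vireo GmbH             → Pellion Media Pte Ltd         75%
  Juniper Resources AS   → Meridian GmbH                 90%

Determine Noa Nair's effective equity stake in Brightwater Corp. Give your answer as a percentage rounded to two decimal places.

Noa reaches Brightwater along 3 paths.
Via Vireo: 36% × 40% = 14.4%.
Via Vireo → Pellion: 36% × 75% × 25% = 6.75%.
Via Pellion: 25% × 25% = 6.25%.
Total: 14.4% + 6.75% + 6.25% = 27.4%.
Rounded: 27.40%.

27.40%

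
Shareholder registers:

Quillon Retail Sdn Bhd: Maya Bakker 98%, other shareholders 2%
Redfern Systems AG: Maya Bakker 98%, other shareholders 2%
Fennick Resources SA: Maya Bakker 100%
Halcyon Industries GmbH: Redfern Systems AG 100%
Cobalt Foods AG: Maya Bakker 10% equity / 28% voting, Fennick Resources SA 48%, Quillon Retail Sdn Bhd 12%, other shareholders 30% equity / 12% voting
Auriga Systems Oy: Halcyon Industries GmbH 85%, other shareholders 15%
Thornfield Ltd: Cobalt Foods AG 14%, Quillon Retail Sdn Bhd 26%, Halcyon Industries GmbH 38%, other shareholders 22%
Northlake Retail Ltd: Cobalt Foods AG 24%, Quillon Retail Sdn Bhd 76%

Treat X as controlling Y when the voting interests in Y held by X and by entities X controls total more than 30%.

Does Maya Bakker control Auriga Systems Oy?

Maya holds 98% of Redfern, so Maya controls Redfern.
Redfern holds 100% of Halcyon, so Maya controls Halcyon.
Halcyon holds 85% of Auriga, so Maya controls Auriga.

Yes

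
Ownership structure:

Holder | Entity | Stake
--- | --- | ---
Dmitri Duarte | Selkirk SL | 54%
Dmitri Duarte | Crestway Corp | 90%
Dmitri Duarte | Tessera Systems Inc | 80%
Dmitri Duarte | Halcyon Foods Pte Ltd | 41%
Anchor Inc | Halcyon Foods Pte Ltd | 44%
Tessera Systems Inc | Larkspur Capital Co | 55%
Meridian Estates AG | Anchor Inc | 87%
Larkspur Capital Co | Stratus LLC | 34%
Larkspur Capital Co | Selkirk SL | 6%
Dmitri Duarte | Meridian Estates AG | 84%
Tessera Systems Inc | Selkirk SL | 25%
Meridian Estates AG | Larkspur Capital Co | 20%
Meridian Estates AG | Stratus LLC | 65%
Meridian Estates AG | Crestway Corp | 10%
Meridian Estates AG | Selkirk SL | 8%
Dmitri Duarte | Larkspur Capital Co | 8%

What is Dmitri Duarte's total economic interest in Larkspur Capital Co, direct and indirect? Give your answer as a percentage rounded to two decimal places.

68.80%

Dmitri reaches Larkspur along 3 paths.
Via Meridian: 84% × 20% = 16.8%.
Direct stake: 8% = 8%.
Via Tessera: 80% × 55% = 44%.
Total: 16.8% + 8% + 44% = 68.8%.
Rounded: 68.80%.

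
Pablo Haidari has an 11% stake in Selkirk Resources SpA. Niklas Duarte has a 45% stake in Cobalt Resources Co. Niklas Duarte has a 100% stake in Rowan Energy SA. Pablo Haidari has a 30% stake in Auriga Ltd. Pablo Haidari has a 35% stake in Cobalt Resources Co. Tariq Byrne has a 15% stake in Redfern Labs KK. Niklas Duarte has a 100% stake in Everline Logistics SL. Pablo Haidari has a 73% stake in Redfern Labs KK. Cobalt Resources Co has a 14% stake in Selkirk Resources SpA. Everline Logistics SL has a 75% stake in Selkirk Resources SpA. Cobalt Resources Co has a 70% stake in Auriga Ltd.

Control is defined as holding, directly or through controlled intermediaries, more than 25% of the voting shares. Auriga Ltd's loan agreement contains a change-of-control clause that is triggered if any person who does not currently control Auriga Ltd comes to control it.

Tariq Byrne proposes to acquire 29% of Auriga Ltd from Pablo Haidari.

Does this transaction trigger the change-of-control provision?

The purchase adds only to Tariq's holdings (Pablo's stake shrinks), so Tariq is the only person who could newly come to control Auriga.
Tariq's largest direct stake is 15% in Redfern, which does not meet the threshold, so Tariq controls no company.
Neither Tariq nor any entity Tariq controls holds any voting interest in Auriga.
So before the transaction, Tariq does not control Auriga.
After the purchase, Tariq holds 29% of Auriga directly, and Pablo's stake falls to 1%.
Tariq holds 29% of Auriga, so Tariq controls Auriga.
Tariq did not control Auriga before and does after, so the clause is triggered.

Yes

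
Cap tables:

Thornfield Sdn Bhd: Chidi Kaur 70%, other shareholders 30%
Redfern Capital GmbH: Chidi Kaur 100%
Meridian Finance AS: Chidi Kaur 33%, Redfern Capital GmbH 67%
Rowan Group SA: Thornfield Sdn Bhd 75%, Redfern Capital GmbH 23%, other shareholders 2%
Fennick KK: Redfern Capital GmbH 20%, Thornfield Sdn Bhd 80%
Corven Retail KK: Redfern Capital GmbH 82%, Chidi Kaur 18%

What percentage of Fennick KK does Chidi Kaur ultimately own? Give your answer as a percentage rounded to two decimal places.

76.00%

Chidi reaches Fennick along 2 paths.
Via Redfern: 100% × 20% = 20%.
Via Thornfield: 70% × 80% = 56%.
Total: 20% + 56% = 76%.
Rounded: 76.00%.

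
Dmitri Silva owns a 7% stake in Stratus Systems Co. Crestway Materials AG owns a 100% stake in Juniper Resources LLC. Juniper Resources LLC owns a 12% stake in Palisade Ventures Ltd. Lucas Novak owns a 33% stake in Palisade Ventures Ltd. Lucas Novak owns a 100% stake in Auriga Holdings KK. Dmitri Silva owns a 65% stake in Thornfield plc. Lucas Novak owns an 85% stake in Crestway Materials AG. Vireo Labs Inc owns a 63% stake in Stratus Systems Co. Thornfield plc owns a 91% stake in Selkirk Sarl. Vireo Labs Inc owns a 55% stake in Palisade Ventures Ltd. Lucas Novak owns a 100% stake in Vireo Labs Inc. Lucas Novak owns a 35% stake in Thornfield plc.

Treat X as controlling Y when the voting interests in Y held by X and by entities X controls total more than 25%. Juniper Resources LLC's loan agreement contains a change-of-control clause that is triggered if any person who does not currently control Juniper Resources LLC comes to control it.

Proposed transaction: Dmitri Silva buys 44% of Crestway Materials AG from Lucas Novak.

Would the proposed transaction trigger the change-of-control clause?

Yes

The purchase adds only to Dmitri's holdings (Lucas's stake shrinks), so Dmitri is the only person who could newly come to control Juniper.
Dmitri holds 65% of Thornfield, so Dmitri controls Thornfield.
Thornfield holds 91% of Selkirk, so Dmitri controls Selkirk.
Neither Dmitri nor any entity Dmitri controls holds any voting interest in Juniper.
So before the transaction, Dmitri does not control Juniper.
After the purchase, Dmitri holds 44% of Crestway directly, and Lucas's stake falls to 41%.
Dmitri holds 44% of Crestway, so Dmitri controls Crestway.
Crestway holds 100% of Juniper, so Dmitri controls Juniper.
Dmitri did not control Juniper before and does after, so the clause is triggered.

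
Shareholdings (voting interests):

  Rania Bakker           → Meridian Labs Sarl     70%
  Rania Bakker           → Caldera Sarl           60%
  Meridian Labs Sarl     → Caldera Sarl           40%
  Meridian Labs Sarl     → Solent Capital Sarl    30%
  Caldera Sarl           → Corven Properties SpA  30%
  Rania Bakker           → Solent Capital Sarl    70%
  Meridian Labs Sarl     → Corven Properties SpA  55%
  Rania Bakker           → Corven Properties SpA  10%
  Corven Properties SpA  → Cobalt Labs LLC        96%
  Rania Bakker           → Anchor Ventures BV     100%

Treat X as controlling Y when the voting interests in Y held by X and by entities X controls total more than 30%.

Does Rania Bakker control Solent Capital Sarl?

Yes

Rania holds 70% of Meridian, so Rania controls Meridian.
Rania and Meridian together hold 70% + 30% = 100% of Solent, so Rania controls Solent.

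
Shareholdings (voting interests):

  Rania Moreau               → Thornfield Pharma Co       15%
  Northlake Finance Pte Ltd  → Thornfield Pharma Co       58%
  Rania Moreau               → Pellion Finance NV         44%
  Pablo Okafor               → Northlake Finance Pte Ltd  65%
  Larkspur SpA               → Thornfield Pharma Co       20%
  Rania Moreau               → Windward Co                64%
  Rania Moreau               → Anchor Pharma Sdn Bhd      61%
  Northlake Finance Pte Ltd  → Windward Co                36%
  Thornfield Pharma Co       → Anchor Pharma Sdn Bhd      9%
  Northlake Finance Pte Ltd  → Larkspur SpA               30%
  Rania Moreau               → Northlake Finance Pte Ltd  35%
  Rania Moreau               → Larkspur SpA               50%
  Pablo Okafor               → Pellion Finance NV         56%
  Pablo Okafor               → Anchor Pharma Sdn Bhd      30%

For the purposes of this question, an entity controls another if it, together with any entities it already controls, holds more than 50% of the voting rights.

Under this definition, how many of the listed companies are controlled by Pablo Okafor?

Pablo holds 65% of Northlake, so Pablo controls Northlake.
Northlake holds 58% of Thornfield, so Pablo controls Thornfield.
Pablo holds 56% of Pellion, so Pablo controls Pellion.
No other company's threshold is met.
Pablo controls 3 companies.

3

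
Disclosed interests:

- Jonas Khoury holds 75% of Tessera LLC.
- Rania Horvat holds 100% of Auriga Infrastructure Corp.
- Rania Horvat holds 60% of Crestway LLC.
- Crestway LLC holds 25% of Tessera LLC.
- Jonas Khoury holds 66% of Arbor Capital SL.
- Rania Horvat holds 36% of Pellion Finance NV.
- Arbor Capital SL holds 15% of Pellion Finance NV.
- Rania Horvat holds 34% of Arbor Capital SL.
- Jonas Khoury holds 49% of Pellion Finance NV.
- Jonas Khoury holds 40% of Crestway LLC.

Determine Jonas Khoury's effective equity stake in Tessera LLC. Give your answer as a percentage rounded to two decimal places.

85.00%

Jonas reaches Tessera along 2 paths.
Direct stake: 75% = 75%.
Via Crestway: 40% × 25% = 10%.
Total: 75% + 10% = 85%.
Rounded: 85.00%.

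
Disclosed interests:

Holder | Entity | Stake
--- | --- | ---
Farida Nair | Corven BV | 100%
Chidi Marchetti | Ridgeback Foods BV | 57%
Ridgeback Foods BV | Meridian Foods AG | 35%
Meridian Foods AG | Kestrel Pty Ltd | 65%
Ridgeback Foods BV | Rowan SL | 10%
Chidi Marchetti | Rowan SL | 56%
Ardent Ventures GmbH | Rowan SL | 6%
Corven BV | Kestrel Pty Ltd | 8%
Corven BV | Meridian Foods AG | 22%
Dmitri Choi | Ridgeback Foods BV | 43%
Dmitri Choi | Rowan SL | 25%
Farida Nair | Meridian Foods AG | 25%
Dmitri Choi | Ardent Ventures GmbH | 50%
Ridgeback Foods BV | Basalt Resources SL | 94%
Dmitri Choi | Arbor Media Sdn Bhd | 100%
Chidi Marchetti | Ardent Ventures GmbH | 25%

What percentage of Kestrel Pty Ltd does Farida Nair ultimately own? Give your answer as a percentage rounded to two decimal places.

Farida reaches Kestrel along 3 paths.
Via Corven → Meridian: 100% × 22% × 65% = 14.3%.
Via Meridian: 25% × 65% = 16.25%.
Via Corven: 100% × 8% = 8%.
Total: 14.3% + 16.25% + 8% = 38.55%.

38.55%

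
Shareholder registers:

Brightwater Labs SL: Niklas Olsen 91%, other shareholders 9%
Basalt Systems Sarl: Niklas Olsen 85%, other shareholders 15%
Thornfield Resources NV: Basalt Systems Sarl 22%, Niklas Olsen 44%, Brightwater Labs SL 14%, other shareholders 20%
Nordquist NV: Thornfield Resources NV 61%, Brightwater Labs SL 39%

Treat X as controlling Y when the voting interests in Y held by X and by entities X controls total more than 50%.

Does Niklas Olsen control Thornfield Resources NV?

Niklas holds 91% of Brightwater, so Niklas controls Brightwater.
Niklas holds 85% of Basalt, so Niklas controls Basalt.
Basalt and Niklas and Brightwater together hold 22% + 44% + 14% = 80% of Thornfield, so Niklas controls Thornfield.

Yes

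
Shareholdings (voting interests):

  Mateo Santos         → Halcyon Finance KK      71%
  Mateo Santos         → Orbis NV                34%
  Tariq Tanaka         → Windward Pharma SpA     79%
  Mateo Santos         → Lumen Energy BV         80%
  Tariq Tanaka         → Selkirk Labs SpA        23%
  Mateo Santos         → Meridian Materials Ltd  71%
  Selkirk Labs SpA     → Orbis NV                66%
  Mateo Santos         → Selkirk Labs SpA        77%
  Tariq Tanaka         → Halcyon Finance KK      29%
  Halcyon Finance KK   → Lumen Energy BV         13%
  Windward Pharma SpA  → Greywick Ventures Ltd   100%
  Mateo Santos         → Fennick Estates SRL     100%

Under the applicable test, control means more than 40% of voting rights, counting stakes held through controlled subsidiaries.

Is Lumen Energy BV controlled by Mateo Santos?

Yes

Mateo holds 71% of Halcyon, so Mateo controls Halcyon.
Mateo and Halcyon together hold 80% + 13% = 93% of Lumen, so Mateo controls Lumen.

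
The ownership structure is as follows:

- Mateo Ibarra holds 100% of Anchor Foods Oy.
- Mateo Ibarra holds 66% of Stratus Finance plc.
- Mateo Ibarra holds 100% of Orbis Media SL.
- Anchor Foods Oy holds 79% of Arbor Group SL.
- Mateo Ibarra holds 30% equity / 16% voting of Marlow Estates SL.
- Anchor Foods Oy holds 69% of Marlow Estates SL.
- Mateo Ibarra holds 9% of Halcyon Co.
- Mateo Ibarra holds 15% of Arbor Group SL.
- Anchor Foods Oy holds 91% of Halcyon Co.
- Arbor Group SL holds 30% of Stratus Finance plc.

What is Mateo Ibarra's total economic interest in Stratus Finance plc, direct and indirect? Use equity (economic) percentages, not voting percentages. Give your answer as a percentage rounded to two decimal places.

94.20%

Mateo reaches Stratus along 3 paths.
Direct stake: 66% = 66%.
Via Anchor → Arbor: 100% × 79% × 30% = 23.7%.
Via Arbor: 15% × 30% = 4.5%.
Total: 66% + 23.7% + 4.5% = 94.2%.
Rounded: 94.20%.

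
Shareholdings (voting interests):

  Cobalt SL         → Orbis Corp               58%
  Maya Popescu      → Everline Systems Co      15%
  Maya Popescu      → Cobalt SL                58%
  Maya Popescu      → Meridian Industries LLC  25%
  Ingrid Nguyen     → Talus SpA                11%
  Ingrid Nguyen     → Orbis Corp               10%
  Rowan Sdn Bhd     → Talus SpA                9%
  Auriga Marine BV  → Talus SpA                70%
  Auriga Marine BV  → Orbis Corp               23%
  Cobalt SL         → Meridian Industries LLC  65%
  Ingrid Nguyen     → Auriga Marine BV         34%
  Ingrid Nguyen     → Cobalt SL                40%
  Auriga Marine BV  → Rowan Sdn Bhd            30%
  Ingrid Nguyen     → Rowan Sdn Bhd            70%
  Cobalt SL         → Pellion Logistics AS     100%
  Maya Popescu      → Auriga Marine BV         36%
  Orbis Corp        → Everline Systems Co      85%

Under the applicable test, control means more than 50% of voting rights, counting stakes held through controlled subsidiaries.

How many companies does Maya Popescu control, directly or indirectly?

5

Maya holds 58% of Cobalt, so Maya controls Cobalt.
Maya and Cobalt together hold 25% + 65% = 90% of Meridian, so Maya controls Meridian.
Cobalt holds 58% of Orbis, so Maya controls Orbis.
Orbis and Maya together hold 85% + 15% = 100% of Everline, so Maya controls Everline.
Cobalt holds 100% of Pellion, so Maya controls Pellion.
No other company's threshold is met.
Maya controls 5 companies.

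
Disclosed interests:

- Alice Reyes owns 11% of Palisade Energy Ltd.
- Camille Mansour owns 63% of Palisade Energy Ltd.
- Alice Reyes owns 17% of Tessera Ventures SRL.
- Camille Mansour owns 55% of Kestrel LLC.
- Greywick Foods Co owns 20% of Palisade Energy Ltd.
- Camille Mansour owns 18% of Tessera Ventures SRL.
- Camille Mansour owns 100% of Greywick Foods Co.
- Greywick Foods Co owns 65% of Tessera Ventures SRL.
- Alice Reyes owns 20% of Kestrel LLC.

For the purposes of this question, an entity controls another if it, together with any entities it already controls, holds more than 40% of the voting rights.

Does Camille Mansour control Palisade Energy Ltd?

Camille holds 100% of Greywick, so Camille controls Greywick.
Camille and Greywick together hold 63% + 20% = 83% of Palisade, so Camille controls Palisade.

Yes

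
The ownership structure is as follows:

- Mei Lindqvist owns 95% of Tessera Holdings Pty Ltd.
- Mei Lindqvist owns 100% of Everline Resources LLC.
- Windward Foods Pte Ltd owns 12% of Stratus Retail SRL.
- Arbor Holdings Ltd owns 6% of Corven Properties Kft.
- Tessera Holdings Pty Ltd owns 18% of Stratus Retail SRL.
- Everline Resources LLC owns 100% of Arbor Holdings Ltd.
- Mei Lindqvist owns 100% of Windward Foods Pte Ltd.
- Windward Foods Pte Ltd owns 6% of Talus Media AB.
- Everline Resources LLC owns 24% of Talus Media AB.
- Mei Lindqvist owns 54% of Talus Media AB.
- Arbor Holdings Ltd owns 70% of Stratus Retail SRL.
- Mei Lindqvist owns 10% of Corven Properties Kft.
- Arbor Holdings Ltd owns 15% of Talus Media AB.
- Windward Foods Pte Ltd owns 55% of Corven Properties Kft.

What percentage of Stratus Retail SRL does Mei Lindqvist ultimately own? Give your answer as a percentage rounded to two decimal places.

99.10%

Mei reaches Stratus along 3 paths.
Via Everline → Arbor: 100% × 100% × 70% = 70%.
Via Tessera: 95% × 18% = 17.1%.
Via Windward: 100% × 12% = 12%.
Total: 70% + 17.1% + 12% = 99.1%.
Rounded: 99.10%.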